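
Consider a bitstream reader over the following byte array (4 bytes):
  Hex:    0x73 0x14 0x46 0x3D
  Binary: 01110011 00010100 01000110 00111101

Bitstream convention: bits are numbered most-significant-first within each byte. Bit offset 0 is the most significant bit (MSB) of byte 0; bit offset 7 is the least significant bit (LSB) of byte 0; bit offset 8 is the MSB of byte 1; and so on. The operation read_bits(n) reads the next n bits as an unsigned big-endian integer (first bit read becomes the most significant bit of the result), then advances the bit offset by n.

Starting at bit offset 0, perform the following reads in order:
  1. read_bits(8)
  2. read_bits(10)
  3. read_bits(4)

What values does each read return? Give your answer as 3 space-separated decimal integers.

Read 1: bits[0:8] width=8 -> value=115 (bin 01110011); offset now 8 = byte 1 bit 0; 24 bits remain
Read 2: bits[8:18] width=10 -> value=81 (bin 0001010001); offset now 18 = byte 2 bit 2; 14 bits remain
Read 3: bits[18:22] width=4 -> value=1 (bin 0001); offset now 22 = byte 2 bit 6; 10 bits remain

Answer: 115 81 1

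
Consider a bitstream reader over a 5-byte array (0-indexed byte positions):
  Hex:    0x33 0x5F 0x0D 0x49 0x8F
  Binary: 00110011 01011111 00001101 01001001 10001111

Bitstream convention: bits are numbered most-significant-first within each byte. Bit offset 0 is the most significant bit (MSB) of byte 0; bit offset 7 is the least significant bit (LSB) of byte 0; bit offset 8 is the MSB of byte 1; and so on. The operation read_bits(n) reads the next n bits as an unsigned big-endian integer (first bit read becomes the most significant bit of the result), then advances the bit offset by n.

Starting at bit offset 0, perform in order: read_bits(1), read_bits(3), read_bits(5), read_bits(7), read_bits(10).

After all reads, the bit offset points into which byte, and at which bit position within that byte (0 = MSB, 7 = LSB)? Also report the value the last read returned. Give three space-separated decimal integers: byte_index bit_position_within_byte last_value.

Answer: 3 2 53

Derivation:
Read 1: bits[0:1] width=1 -> value=0 (bin 0); offset now 1 = byte 0 bit 1; 39 bits remain
Read 2: bits[1:4] width=3 -> value=3 (bin 011); offset now 4 = byte 0 bit 4; 36 bits remain
Read 3: bits[4:9] width=5 -> value=6 (bin 00110); offset now 9 = byte 1 bit 1; 31 bits remain
Read 4: bits[9:16] width=7 -> value=95 (bin 1011111); offset now 16 = byte 2 bit 0; 24 bits remain
Read 5: bits[16:26] width=10 -> value=53 (bin 0000110101); offset now 26 = byte 3 bit 2; 14 bits remain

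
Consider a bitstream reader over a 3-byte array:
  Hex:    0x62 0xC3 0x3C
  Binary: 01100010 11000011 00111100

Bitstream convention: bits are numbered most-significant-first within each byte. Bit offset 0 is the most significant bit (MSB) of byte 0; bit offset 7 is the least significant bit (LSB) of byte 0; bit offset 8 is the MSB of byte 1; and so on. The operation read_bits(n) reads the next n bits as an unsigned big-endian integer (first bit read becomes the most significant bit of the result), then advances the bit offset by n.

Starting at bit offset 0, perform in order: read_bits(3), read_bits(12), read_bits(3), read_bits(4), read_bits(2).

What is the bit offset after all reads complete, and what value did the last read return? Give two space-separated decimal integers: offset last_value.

Read 1: bits[0:3] width=3 -> value=3 (bin 011); offset now 3 = byte 0 bit 3; 21 bits remain
Read 2: bits[3:15] width=12 -> value=353 (bin 000101100001); offset now 15 = byte 1 bit 7; 9 bits remain
Read 3: bits[15:18] width=3 -> value=4 (bin 100); offset now 18 = byte 2 bit 2; 6 bits remain
Read 4: bits[18:22] width=4 -> value=15 (bin 1111); offset now 22 = byte 2 bit 6; 2 bits remain
Read 5: bits[22:24] width=2 -> value=0 (bin 00); offset now 24 = byte 3 bit 0; 0 bits remain

Answer: 24 0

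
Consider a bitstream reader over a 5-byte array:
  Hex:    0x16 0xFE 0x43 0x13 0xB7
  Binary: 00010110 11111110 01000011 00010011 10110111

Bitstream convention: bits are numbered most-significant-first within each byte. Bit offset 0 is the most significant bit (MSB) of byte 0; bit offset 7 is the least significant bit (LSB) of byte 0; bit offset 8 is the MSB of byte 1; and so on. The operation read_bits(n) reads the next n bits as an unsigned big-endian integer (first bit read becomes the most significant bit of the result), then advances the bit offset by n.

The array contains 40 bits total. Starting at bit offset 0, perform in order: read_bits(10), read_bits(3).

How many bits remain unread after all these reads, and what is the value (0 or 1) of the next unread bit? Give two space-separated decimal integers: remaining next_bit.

Read 1: bits[0:10] width=10 -> value=91 (bin 0001011011); offset now 10 = byte 1 bit 2; 30 bits remain
Read 2: bits[10:13] width=3 -> value=7 (bin 111); offset now 13 = byte 1 bit 5; 27 bits remain

Answer: 27 1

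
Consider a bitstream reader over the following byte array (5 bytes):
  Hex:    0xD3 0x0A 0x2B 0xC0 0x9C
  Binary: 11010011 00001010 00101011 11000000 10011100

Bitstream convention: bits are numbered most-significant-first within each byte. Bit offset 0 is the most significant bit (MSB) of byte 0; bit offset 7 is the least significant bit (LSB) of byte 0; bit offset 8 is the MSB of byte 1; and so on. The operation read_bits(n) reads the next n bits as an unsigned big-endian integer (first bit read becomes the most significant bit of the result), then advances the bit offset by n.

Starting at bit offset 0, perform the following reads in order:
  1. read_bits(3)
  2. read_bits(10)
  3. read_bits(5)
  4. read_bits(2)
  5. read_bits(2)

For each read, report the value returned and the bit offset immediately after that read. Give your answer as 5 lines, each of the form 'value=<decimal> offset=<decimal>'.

Read 1: bits[0:3] width=3 -> value=6 (bin 110); offset now 3 = byte 0 bit 3; 37 bits remain
Read 2: bits[3:13] width=10 -> value=609 (bin 1001100001); offset now 13 = byte 1 bit 5; 27 bits remain
Read 3: bits[13:18] width=5 -> value=8 (bin 01000); offset now 18 = byte 2 bit 2; 22 bits remain
Read 4: bits[18:20] width=2 -> value=2 (bin 10); offset now 20 = byte 2 bit 4; 20 bits remain
Read 5: bits[20:22] width=2 -> value=2 (bin 10); offset now 22 = byte 2 bit 6; 18 bits remain

Answer: value=6 offset=3
value=609 offset=13
value=8 offset=18
value=2 offset=20
value=2 offset=22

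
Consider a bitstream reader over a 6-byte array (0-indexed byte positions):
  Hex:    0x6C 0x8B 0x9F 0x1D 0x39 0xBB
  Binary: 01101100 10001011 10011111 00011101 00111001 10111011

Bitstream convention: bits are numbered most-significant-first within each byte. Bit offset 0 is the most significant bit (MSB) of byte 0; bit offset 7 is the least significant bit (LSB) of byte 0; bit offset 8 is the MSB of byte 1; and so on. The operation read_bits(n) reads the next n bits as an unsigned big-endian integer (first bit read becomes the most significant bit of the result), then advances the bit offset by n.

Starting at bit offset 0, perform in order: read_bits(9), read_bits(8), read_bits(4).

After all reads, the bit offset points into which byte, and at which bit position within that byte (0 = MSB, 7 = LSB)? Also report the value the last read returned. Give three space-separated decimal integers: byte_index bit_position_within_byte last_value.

Answer: 2 5 3

Derivation:
Read 1: bits[0:9] width=9 -> value=217 (bin 011011001); offset now 9 = byte 1 bit 1; 39 bits remain
Read 2: bits[9:17] width=8 -> value=23 (bin 00010111); offset now 17 = byte 2 bit 1; 31 bits remain
Read 3: bits[17:21] width=4 -> value=3 (bin 0011); offset now 21 = byte 2 bit 5; 27 bits remain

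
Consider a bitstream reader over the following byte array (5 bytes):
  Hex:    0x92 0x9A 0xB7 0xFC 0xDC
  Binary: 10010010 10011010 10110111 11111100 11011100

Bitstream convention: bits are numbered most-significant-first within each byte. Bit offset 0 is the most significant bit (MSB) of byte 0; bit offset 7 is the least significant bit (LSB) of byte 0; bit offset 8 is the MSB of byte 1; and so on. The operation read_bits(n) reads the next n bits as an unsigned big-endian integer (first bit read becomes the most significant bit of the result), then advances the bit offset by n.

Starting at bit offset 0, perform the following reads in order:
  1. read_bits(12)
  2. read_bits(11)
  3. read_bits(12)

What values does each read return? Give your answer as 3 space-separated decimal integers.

Answer: 2345 1371 4070

Derivation:
Read 1: bits[0:12] width=12 -> value=2345 (bin 100100101001); offset now 12 = byte 1 bit 4; 28 bits remain
Read 2: bits[12:23] width=11 -> value=1371 (bin 10101011011); offset now 23 = byte 2 bit 7; 17 bits remain
Read 3: bits[23:35] width=12 -> value=4070 (bin 111111100110); offset now 35 = byte 4 bit 3; 5 bits remain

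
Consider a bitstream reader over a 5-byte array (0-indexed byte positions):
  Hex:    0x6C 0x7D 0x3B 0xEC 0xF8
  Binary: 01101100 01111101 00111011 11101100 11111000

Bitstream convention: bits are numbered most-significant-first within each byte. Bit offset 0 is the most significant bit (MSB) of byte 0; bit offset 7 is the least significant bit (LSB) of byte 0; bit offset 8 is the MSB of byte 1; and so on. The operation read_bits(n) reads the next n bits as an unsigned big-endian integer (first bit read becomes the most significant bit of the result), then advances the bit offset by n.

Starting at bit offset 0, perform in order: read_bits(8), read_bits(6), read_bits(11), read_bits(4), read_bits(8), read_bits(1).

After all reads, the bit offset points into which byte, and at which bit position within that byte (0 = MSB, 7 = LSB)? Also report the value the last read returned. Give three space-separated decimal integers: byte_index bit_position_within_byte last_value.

Answer: 4 6 0

Derivation:
Read 1: bits[0:8] width=8 -> value=108 (bin 01101100); offset now 8 = byte 1 bit 0; 32 bits remain
Read 2: bits[8:14] width=6 -> value=31 (bin 011111); offset now 14 = byte 1 bit 6; 26 bits remain
Read 3: bits[14:25] width=11 -> value=631 (bin 01001110111); offset now 25 = byte 3 bit 1; 15 bits remain
Read 4: bits[25:29] width=4 -> value=13 (bin 1101); offset now 29 = byte 3 bit 5; 11 bits remain
Read 5: bits[29:37] width=8 -> value=159 (bin 10011111); offset now 37 = byte 4 bit 5; 3 bits remain
Read 6: bits[37:38] width=1 -> value=0 (bin 0); offset now 38 = byte 4 bit 6; 2 bits remain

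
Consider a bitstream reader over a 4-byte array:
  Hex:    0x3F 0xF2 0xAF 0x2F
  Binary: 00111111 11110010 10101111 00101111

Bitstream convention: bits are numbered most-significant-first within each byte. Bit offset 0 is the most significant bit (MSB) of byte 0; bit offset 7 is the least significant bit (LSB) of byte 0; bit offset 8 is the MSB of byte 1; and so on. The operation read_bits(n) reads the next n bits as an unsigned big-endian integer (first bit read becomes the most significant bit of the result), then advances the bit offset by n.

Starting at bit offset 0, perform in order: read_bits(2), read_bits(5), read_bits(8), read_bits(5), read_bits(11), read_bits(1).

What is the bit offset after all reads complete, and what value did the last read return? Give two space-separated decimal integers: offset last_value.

Read 1: bits[0:2] width=2 -> value=0 (bin 00); offset now 2 = byte 0 bit 2; 30 bits remain
Read 2: bits[2:7] width=5 -> value=31 (bin 11111); offset now 7 = byte 0 bit 7; 25 bits remain
Read 3: bits[7:15] width=8 -> value=249 (bin 11111001); offset now 15 = byte 1 bit 7; 17 bits remain
Read 4: bits[15:20] width=5 -> value=10 (bin 01010); offset now 20 = byte 2 bit 4; 12 bits remain
Read 5: bits[20:31] width=11 -> value=1943 (bin 11110010111); offset now 31 = byte 3 bit 7; 1 bits remain
Read 6: bits[31:32] width=1 -> value=1 (bin 1); offset now 32 = byte 4 bit 0; 0 bits remain

Answer: 32 1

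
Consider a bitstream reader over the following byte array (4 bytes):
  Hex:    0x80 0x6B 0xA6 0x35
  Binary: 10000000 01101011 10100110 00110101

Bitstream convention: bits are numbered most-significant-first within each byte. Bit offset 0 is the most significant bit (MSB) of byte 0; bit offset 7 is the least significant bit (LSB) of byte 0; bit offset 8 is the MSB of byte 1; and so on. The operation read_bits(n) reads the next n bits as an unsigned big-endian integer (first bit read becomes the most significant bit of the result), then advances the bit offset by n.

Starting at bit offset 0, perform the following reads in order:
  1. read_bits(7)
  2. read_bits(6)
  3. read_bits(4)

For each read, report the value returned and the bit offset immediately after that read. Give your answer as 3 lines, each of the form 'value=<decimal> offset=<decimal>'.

Read 1: bits[0:7] width=7 -> value=64 (bin 1000000); offset now 7 = byte 0 bit 7; 25 bits remain
Read 2: bits[7:13] width=6 -> value=13 (bin 001101); offset now 13 = byte 1 bit 5; 19 bits remain
Read 3: bits[13:17] width=4 -> value=7 (bin 0111); offset now 17 = byte 2 bit 1; 15 bits remain

Answer: value=64 offset=7
value=13 offset=13
value=7 offset=17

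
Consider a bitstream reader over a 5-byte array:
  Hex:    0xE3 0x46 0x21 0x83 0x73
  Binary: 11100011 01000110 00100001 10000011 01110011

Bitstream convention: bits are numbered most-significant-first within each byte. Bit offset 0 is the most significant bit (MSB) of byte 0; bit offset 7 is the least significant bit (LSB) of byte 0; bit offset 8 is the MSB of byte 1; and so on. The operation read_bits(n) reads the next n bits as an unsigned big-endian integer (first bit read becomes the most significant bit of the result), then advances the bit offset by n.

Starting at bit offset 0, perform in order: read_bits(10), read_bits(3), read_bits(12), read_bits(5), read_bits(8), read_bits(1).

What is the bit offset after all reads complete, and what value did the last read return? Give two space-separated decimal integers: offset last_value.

Read 1: bits[0:10] width=10 -> value=909 (bin 1110001101); offset now 10 = byte 1 bit 2; 30 bits remain
Read 2: bits[10:13] width=3 -> value=0 (bin 000); offset now 13 = byte 1 bit 5; 27 bits remain
Read 3: bits[13:25] width=12 -> value=3139 (bin 110001000011); offset now 25 = byte 3 bit 1; 15 bits remain
Read 4: bits[25:30] width=5 -> value=0 (bin 00000); offset now 30 = byte 3 bit 6; 10 bits remain
Read 5: bits[30:38] width=8 -> value=220 (bin 11011100); offset now 38 = byte 4 bit 6; 2 bits remain
Read 6: bits[38:39] width=1 -> value=1 (bin 1); offset now 39 = byte 4 bit 7; 1 bits remain

Answer: 39 1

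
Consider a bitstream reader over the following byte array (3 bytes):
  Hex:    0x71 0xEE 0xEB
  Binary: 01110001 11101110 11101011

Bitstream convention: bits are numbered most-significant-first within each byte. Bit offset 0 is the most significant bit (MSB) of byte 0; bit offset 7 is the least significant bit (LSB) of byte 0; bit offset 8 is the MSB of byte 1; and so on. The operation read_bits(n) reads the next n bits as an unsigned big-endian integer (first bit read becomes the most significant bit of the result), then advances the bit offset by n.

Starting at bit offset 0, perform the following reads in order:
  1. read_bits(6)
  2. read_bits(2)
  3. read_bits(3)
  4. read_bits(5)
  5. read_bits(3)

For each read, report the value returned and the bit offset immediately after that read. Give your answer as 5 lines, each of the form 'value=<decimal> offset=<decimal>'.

Answer: value=28 offset=6
value=1 offset=8
value=7 offset=11
value=14 offset=16
value=7 offset=19

Derivation:
Read 1: bits[0:6] width=6 -> value=28 (bin 011100); offset now 6 = byte 0 bit 6; 18 bits remain
Read 2: bits[6:8] width=2 -> value=1 (bin 01); offset now 8 = byte 1 bit 0; 16 bits remain
Read 3: bits[8:11] width=3 -> value=7 (bin 111); offset now 11 = byte 1 bit 3; 13 bits remain
Read 4: bits[11:16] width=5 -> value=14 (bin 01110); offset now 16 = byte 2 bit 0; 8 bits remain
Read 5: bits[16:19] width=3 -> value=7 (bin 111); offset now 19 = byte 2 bit 3; 5 bits remain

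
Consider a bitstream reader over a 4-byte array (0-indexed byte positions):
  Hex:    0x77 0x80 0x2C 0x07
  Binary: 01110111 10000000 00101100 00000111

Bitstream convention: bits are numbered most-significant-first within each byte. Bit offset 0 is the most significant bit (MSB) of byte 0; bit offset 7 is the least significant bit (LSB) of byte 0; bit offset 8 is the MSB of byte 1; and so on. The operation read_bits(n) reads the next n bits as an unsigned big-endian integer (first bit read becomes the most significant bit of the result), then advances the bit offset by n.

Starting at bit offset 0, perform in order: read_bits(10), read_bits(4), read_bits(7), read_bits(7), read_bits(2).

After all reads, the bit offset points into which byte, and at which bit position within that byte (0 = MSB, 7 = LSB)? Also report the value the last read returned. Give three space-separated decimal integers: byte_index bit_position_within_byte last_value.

Answer: 3 6 1

Derivation:
Read 1: bits[0:10] width=10 -> value=478 (bin 0111011110); offset now 10 = byte 1 bit 2; 22 bits remain
Read 2: bits[10:14] width=4 -> value=0 (bin 0000); offset now 14 = byte 1 bit 6; 18 bits remain
Read 3: bits[14:21] width=7 -> value=5 (bin 0000101); offset now 21 = byte 2 bit 5; 11 bits remain
Read 4: bits[21:28] width=7 -> value=64 (bin 1000000); offset now 28 = byte 3 bit 4; 4 bits remain
Read 5: bits[28:30] width=2 -> value=1 (bin 01); offset now 30 = byte 3 bit 6; 2 bits remain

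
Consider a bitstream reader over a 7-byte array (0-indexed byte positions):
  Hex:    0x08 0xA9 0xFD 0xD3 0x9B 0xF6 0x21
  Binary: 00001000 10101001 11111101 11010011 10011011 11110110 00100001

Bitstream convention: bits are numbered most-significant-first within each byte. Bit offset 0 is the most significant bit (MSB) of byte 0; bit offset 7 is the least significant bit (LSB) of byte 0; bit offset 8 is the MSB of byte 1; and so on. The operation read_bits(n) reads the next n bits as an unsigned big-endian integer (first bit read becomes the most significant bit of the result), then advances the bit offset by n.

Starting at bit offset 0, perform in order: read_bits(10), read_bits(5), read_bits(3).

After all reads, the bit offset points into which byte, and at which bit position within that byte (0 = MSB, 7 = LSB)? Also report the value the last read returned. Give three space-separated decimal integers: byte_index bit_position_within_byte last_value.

Answer: 2 2 7

Derivation:
Read 1: bits[0:10] width=10 -> value=34 (bin 0000100010); offset now 10 = byte 1 bit 2; 46 bits remain
Read 2: bits[10:15] width=5 -> value=20 (bin 10100); offset now 15 = byte 1 bit 7; 41 bits remain
Read 3: bits[15:18] width=3 -> value=7 (bin 111); offset now 18 = byte 2 bit 2; 38 bits remain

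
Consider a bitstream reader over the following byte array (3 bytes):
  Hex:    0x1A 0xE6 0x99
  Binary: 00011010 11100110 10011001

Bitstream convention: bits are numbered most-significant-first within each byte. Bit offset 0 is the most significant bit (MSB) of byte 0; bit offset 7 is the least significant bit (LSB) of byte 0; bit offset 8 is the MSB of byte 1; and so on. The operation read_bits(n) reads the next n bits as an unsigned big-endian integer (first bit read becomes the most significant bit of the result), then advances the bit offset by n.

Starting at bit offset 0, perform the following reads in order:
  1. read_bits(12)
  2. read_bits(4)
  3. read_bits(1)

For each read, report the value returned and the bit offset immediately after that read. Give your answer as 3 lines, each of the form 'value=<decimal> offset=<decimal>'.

Answer: value=430 offset=12
value=6 offset=16
value=1 offset=17

Derivation:
Read 1: bits[0:12] width=12 -> value=430 (bin 000110101110); offset now 12 = byte 1 bit 4; 12 bits remain
Read 2: bits[12:16] width=4 -> value=6 (bin 0110); offset now 16 = byte 2 bit 0; 8 bits remain
Read 3: bits[16:17] width=1 -> value=1 (bin 1); offset now 17 = byte 2 bit 1; 7 bits remain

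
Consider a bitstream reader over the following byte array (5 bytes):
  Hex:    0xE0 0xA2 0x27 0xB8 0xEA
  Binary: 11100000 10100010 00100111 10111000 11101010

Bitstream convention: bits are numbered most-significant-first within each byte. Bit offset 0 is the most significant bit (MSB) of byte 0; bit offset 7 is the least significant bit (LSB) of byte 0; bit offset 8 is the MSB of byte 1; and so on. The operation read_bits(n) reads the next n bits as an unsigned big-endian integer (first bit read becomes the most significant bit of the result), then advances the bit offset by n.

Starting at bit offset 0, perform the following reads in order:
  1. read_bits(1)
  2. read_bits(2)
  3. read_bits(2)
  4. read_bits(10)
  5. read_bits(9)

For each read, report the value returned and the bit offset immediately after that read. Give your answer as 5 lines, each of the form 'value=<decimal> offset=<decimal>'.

Read 1: bits[0:1] width=1 -> value=1 (bin 1); offset now 1 = byte 0 bit 1; 39 bits remain
Read 2: bits[1:3] width=2 -> value=3 (bin 11); offset now 3 = byte 0 bit 3; 37 bits remain
Read 3: bits[3:5] width=2 -> value=0 (bin 00); offset now 5 = byte 0 bit 5; 35 bits remain
Read 4: bits[5:15] width=10 -> value=81 (bin 0001010001); offset now 15 = byte 1 bit 7; 25 bits remain
Read 5: bits[15:24] width=9 -> value=39 (bin 000100111); offset now 24 = byte 3 bit 0; 16 bits remain

Answer: value=1 offset=1
value=3 offset=3
value=0 offset=5
value=81 offset=15
value=39 offset=24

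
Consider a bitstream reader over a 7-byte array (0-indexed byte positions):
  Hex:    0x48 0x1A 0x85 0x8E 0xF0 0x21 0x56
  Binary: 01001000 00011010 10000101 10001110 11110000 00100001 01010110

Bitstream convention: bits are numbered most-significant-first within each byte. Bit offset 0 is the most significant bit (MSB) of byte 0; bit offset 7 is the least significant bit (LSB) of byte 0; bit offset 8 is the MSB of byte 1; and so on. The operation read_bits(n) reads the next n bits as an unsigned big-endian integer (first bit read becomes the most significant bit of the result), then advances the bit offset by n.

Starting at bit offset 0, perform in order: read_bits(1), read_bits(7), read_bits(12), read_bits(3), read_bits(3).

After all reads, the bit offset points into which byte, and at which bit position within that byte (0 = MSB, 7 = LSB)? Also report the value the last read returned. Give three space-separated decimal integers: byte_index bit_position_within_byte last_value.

Read 1: bits[0:1] width=1 -> value=0 (bin 0); offset now 1 = byte 0 bit 1; 55 bits remain
Read 2: bits[1:8] width=7 -> value=72 (bin 1001000); offset now 8 = byte 1 bit 0; 48 bits remain
Read 3: bits[8:20] width=12 -> value=424 (bin 000110101000); offset now 20 = byte 2 bit 4; 36 bits remain
Read 4: bits[20:23] width=3 -> value=2 (bin 010); offset now 23 = byte 2 bit 7; 33 bits remain
Read 5: bits[23:26] width=3 -> value=6 (bin 110); offset now 26 = byte 3 bit 2; 30 bits remain

Answer: 3 2 6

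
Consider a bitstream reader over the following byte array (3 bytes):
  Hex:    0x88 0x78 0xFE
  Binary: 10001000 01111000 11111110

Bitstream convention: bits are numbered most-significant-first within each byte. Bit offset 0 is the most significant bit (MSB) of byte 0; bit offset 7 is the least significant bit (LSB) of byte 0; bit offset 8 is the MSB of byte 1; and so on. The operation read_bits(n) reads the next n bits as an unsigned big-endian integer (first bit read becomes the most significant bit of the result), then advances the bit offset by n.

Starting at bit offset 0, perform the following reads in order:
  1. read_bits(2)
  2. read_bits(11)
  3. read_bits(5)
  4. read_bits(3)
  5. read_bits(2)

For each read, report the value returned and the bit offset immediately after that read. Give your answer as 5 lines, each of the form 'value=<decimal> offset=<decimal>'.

Read 1: bits[0:2] width=2 -> value=2 (bin 10); offset now 2 = byte 0 bit 2; 22 bits remain
Read 2: bits[2:13] width=11 -> value=271 (bin 00100001111); offset now 13 = byte 1 bit 5; 11 bits remain
Read 3: bits[13:18] width=5 -> value=3 (bin 00011); offset now 18 = byte 2 bit 2; 6 bits remain
Read 4: bits[18:21] width=3 -> value=7 (bin 111); offset now 21 = byte 2 bit 5; 3 bits remain
Read 5: bits[21:23] width=2 -> value=3 (bin 11); offset now 23 = byte 2 bit 7; 1 bits remain

Answer: value=2 offset=2
value=271 offset=13
value=3 offset=18
value=7 offset=21
value=3 offset=23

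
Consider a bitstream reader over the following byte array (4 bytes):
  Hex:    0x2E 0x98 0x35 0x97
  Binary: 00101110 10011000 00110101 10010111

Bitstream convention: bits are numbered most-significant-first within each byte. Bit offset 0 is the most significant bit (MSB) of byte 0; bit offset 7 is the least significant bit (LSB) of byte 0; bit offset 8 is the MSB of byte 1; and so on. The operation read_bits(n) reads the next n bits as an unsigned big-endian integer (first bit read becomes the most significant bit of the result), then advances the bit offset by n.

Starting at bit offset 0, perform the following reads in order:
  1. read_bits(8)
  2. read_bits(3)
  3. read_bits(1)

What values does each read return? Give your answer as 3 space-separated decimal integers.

Answer: 46 4 1

Derivation:
Read 1: bits[0:8] width=8 -> value=46 (bin 00101110); offset now 8 = byte 1 bit 0; 24 bits remain
Read 2: bits[8:11] width=3 -> value=4 (bin 100); offset now 11 = byte 1 bit 3; 21 bits remain
Read 3: bits[11:12] width=1 -> value=1 (bin 1); offset now 12 = byte 1 bit 4; 20 bits remain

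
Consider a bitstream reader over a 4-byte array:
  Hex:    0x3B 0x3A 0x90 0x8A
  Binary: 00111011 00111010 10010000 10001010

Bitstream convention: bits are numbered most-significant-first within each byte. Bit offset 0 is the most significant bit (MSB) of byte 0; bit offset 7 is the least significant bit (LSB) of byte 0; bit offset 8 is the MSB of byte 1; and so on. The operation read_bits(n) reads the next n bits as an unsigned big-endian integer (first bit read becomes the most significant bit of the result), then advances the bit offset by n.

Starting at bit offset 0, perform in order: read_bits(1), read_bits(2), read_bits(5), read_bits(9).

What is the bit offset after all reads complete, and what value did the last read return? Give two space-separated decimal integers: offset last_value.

Answer: 17 117

Derivation:
Read 1: bits[0:1] width=1 -> value=0 (bin 0); offset now 1 = byte 0 bit 1; 31 bits remain
Read 2: bits[1:3] width=2 -> value=1 (bin 01); offset now 3 = byte 0 bit 3; 29 bits remain
Read 3: bits[3:8] width=5 -> value=27 (bin 11011); offset now 8 = byte 1 bit 0; 24 bits remain
Read 4: bits[8:17] width=9 -> value=117 (bin 001110101); offset now 17 = byte 2 bit 1; 15 bits remain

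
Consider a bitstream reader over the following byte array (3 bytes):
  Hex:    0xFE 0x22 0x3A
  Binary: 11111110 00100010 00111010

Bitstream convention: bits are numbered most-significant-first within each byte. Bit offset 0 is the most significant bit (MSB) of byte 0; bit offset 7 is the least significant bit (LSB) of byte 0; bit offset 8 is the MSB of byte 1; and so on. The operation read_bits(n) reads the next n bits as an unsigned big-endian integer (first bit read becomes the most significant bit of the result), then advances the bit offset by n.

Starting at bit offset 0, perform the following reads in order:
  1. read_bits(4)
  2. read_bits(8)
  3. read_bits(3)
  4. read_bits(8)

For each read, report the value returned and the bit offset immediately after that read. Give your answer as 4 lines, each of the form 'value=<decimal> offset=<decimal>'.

Answer: value=15 offset=4
value=226 offset=12
value=1 offset=15
value=29 offset=23

Derivation:
Read 1: bits[0:4] width=4 -> value=15 (bin 1111); offset now 4 = byte 0 bit 4; 20 bits remain
Read 2: bits[4:12] width=8 -> value=226 (bin 11100010); offset now 12 = byte 1 bit 4; 12 bits remain
Read 3: bits[12:15] width=3 -> value=1 (bin 001); offset now 15 = byte 1 bit 7; 9 bits remain
Read 4: bits[15:23] width=8 -> value=29 (bin 00011101); offset now 23 = byte 2 bit 7; 1 bits remain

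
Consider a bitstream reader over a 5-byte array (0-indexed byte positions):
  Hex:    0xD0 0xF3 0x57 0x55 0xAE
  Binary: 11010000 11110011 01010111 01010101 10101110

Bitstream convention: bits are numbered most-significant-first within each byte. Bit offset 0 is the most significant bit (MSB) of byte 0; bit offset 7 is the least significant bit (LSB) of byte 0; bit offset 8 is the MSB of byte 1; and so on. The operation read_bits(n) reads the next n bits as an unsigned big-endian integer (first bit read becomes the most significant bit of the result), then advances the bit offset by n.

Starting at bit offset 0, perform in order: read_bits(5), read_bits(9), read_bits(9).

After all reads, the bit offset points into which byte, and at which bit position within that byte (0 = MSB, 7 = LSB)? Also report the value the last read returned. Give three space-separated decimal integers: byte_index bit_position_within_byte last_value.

Answer: 2 7 427

Derivation:
Read 1: bits[0:5] width=5 -> value=26 (bin 11010); offset now 5 = byte 0 bit 5; 35 bits remain
Read 2: bits[5:14] width=9 -> value=60 (bin 000111100); offset now 14 = byte 1 bit 6; 26 bits remain
Read 3: bits[14:23] width=9 -> value=427 (bin 110101011); offset now 23 = byte 2 bit 7; 17 bits remain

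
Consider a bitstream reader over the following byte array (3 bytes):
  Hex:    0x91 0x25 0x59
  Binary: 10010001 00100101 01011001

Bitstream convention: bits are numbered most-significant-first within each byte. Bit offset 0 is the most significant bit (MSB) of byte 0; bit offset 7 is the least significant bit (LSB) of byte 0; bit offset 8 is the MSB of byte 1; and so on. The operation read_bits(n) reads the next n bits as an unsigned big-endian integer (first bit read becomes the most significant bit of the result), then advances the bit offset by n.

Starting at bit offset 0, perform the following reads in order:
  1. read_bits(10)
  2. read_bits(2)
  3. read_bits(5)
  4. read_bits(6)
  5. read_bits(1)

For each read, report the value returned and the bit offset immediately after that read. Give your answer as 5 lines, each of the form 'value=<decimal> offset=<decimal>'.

Answer: value=580 offset=10
value=2 offset=12
value=10 offset=17
value=44 offset=23
value=1 offset=24

Derivation:
Read 1: bits[0:10] width=10 -> value=580 (bin 1001000100); offset now 10 = byte 1 bit 2; 14 bits remain
Read 2: bits[10:12] width=2 -> value=2 (bin 10); offset now 12 = byte 1 bit 4; 12 bits remain
Read 3: bits[12:17] width=5 -> value=10 (bin 01010); offset now 17 = byte 2 bit 1; 7 bits remain
Read 4: bits[17:23] width=6 -> value=44 (bin 101100); offset now 23 = byte 2 bit 7; 1 bits remain
Read 5: bits[23:24] width=1 -> value=1 (bin 1); offset now 24 = byte 3 bit 0; 0 bits remain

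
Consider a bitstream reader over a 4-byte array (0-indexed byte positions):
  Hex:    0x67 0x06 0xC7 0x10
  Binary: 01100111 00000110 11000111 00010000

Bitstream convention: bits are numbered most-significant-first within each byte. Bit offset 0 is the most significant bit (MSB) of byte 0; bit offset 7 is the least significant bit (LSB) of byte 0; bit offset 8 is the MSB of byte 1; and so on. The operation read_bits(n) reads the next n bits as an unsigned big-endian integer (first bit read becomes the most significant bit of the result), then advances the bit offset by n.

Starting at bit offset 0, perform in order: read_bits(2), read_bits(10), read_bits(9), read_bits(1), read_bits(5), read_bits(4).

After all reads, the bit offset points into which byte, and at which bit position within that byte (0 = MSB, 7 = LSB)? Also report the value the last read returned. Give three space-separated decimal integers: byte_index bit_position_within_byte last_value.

Answer: 3 7 8

Derivation:
Read 1: bits[0:2] width=2 -> value=1 (bin 01); offset now 2 = byte 0 bit 2; 30 bits remain
Read 2: bits[2:12] width=10 -> value=624 (bin 1001110000); offset now 12 = byte 1 bit 4; 20 bits remain
Read 3: bits[12:21] width=9 -> value=216 (bin 011011000); offset now 21 = byte 2 bit 5; 11 bits remain
Read 4: bits[21:22] width=1 -> value=1 (bin 1); offset now 22 = byte 2 bit 6; 10 bits remain
Read 5: bits[22:27] width=5 -> value=24 (bin 11000); offset now 27 = byte 3 bit 3; 5 bits remain
Read 6: bits[27:31] width=4 -> value=8 (bin 1000); offset now 31 = byte 3 bit 7; 1 bits remain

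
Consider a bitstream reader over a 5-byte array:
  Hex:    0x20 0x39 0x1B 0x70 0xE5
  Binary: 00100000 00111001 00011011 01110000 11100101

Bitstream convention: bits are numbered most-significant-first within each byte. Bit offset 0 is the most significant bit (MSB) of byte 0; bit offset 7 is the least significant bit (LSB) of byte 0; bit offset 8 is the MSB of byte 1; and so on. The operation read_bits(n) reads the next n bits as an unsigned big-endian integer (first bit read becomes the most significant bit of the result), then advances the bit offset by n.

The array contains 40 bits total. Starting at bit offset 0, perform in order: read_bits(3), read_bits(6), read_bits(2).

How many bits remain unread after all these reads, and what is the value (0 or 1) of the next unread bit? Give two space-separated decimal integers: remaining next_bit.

Answer: 29 1

Derivation:
Read 1: bits[0:3] width=3 -> value=1 (bin 001); offset now 3 = byte 0 bit 3; 37 bits remain
Read 2: bits[3:9] width=6 -> value=0 (bin 000000); offset now 9 = byte 1 bit 1; 31 bits remain
Read 3: bits[9:11] width=2 -> value=1 (bin 01); offset now 11 = byte 1 bit 3; 29 bits remain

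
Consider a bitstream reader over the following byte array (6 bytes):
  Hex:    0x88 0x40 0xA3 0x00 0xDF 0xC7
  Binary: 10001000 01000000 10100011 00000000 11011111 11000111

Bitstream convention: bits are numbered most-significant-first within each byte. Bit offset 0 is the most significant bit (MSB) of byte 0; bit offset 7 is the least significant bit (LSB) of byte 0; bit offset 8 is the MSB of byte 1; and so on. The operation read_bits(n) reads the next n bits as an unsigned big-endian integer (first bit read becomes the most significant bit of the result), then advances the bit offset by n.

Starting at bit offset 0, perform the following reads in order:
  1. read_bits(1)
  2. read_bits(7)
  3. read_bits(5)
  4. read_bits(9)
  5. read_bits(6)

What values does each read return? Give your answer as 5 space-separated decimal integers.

Answer: 1 8 8 40 48

Derivation:
Read 1: bits[0:1] width=1 -> value=1 (bin 1); offset now 1 = byte 0 bit 1; 47 bits remain
Read 2: bits[1:8] width=7 -> value=8 (bin 0001000); offset now 8 = byte 1 bit 0; 40 bits remain
Read 3: bits[8:13] width=5 -> value=8 (bin 01000); offset now 13 = byte 1 bit 5; 35 bits remain
Read 4: bits[13:22] width=9 -> value=40 (bin 000101000); offset now 22 = byte 2 bit 6; 26 bits remain
Read 5: bits[22:28] width=6 -> value=48 (bin 110000); offset now 28 = byte 3 bit 4; 20 bits remain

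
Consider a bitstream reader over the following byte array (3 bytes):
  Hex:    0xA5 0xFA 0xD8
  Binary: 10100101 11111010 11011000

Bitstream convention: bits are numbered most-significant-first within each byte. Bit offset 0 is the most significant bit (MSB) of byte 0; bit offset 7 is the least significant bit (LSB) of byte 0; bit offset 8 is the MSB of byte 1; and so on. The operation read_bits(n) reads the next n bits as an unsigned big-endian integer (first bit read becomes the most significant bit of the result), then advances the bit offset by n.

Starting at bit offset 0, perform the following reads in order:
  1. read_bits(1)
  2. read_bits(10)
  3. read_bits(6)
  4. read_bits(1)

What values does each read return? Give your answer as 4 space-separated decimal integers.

Answer: 1 303 53 1

Derivation:
Read 1: bits[0:1] width=1 -> value=1 (bin 1); offset now 1 = byte 0 bit 1; 23 bits remain
Read 2: bits[1:11] width=10 -> value=303 (bin 0100101111); offset now 11 = byte 1 bit 3; 13 bits remain
Read 3: bits[11:17] width=6 -> value=53 (bin 110101); offset now 17 = byte 2 bit 1; 7 bits remain
Read 4: bits[17:18] width=1 -> value=1 (bin 1); offset now 18 = byte 2 bit 2; 6 bits remain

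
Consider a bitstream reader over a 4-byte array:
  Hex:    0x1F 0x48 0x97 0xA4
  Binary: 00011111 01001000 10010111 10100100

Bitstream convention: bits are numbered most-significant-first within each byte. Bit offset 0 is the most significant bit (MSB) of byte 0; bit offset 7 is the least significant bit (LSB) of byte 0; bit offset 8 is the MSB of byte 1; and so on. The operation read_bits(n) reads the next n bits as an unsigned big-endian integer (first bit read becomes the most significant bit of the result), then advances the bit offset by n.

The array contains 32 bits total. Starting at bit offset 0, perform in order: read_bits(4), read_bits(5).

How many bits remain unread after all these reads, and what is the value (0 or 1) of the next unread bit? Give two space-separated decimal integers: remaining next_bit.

Answer: 23 1

Derivation:
Read 1: bits[0:4] width=4 -> value=1 (bin 0001); offset now 4 = byte 0 bit 4; 28 bits remain
Read 2: bits[4:9] width=5 -> value=30 (bin 11110); offset now 9 = byte 1 bit 1; 23 bits remain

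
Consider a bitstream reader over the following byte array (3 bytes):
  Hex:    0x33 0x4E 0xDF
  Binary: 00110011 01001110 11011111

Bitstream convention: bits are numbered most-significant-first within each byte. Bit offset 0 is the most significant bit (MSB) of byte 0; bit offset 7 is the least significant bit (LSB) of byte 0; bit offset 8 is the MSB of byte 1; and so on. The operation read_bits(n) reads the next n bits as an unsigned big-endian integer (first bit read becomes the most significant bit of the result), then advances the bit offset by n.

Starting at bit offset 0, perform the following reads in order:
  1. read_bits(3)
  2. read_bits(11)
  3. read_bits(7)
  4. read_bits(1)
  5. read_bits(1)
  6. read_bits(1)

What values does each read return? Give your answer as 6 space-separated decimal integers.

Read 1: bits[0:3] width=3 -> value=1 (bin 001); offset now 3 = byte 0 bit 3; 21 bits remain
Read 2: bits[3:14] width=11 -> value=1235 (bin 10011010011); offset now 14 = byte 1 bit 6; 10 bits remain
Read 3: bits[14:21] width=7 -> value=91 (bin 1011011); offset now 21 = byte 2 bit 5; 3 bits remain
Read 4: bits[21:22] width=1 -> value=1 (bin 1); offset now 22 = byte 2 bit 6; 2 bits remain
Read 5: bits[22:23] width=1 -> value=1 (bin 1); offset now 23 = byte 2 bit 7; 1 bits remain
Read 6: bits[23:24] width=1 -> value=1 (bin 1); offset now 24 = byte 3 bit 0; 0 bits remain

Answer: 1 1235 91 1 1 1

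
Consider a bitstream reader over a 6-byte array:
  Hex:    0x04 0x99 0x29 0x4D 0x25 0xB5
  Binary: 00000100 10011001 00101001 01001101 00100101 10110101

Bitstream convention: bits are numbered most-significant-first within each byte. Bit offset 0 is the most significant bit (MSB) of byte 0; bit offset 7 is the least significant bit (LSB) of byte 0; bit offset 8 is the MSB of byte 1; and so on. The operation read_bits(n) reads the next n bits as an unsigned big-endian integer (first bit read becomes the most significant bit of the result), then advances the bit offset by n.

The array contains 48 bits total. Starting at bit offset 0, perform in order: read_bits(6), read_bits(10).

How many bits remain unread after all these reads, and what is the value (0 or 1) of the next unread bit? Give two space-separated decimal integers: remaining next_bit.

Answer: 32 0

Derivation:
Read 1: bits[0:6] width=6 -> value=1 (bin 000001); offset now 6 = byte 0 bit 6; 42 bits remain
Read 2: bits[6:16] width=10 -> value=153 (bin 0010011001); offset now 16 = byte 2 bit 0; 32 bits remain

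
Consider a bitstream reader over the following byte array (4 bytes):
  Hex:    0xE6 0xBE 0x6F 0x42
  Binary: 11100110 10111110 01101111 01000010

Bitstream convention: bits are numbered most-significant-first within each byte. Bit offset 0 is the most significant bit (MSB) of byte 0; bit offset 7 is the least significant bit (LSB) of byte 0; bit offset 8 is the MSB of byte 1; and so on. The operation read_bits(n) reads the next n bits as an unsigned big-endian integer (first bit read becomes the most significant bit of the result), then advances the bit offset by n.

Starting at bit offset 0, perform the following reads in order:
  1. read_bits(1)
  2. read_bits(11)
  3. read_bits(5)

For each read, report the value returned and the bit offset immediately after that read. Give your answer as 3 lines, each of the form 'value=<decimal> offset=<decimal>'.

Read 1: bits[0:1] width=1 -> value=1 (bin 1); offset now 1 = byte 0 bit 1; 31 bits remain
Read 2: bits[1:12] width=11 -> value=1643 (bin 11001101011); offset now 12 = byte 1 bit 4; 20 bits remain
Read 3: bits[12:17] width=5 -> value=28 (bin 11100); offset now 17 = byte 2 bit 1; 15 bits remain

Answer: value=1 offset=1
value=1643 offset=12
value=28 offset=17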